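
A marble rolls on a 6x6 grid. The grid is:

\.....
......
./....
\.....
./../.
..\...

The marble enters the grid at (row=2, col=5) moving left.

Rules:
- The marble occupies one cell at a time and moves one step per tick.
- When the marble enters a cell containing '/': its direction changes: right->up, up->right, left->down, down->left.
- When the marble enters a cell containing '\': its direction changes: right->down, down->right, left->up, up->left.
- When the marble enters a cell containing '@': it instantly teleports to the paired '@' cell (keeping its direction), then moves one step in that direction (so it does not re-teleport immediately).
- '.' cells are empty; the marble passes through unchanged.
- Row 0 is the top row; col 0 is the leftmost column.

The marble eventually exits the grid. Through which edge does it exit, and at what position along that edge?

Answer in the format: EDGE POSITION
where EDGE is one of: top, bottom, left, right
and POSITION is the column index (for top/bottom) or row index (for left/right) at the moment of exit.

Step 1: enter (2,5), '.' pass, move left to (2,4)
Step 2: enter (2,4), '.' pass, move left to (2,3)
Step 3: enter (2,3), '.' pass, move left to (2,2)
Step 4: enter (2,2), '.' pass, move left to (2,1)
Step 5: enter (2,1), '/' deflects left->down, move down to (3,1)
Step 6: enter (3,1), '.' pass, move down to (4,1)
Step 7: enter (4,1), '/' deflects down->left, move left to (4,0)
Step 8: enter (4,0), '.' pass, move left to (4,-1)
Step 9: at (4,-1) — EXIT via left edge, pos 4

Answer: left 4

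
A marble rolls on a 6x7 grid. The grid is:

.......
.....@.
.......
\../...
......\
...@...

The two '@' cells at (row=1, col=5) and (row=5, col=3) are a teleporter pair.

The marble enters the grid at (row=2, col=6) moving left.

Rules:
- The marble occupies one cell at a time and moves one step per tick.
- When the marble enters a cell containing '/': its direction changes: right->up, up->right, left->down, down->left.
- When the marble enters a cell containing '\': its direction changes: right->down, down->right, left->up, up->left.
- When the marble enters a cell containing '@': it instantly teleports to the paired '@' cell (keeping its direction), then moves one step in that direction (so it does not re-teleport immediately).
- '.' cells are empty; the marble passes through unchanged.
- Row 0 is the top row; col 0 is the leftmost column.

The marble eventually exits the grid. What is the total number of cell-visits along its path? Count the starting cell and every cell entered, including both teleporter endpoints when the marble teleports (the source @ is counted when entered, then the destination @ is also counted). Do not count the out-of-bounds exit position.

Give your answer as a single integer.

Step 1: enter (2,6), '.' pass, move left to (2,5)
Step 2: enter (2,5), '.' pass, move left to (2,4)
Step 3: enter (2,4), '.' pass, move left to (2,3)
Step 4: enter (2,3), '.' pass, move left to (2,2)
Step 5: enter (2,2), '.' pass, move left to (2,1)
Step 6: enter (2,1), '.' pass, move left to (2,0)
Step 7: enter (2,0), '.' pass, move left to (2,-1)
Step 8: at (2,-1) — EXIT via left edge, pos 2
Path length (cell visits): 7

Answer: 7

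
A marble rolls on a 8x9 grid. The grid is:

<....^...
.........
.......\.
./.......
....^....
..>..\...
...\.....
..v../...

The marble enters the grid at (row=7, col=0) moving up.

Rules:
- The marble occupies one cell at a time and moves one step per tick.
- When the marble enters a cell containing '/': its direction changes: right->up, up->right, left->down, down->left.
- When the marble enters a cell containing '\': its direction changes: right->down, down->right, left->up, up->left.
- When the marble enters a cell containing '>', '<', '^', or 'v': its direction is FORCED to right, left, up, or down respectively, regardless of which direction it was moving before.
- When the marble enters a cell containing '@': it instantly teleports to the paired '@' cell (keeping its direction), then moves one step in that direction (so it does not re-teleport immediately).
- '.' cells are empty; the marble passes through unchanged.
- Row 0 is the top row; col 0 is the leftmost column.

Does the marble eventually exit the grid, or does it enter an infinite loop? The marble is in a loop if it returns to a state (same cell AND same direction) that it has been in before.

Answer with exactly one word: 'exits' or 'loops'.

Step 1: enter (7,0), '.' pass, move up to (6,0)
Step 2: enter (6,0), '.' pass, move up to (5,0)
Step 3: enter (5,0), '.' pass, move up to (4,0)
Step 4: enter (4,0), '.' pass, move up to (3,0)
Step 5: enter (3,0), '.' pass, move up to (2,0)
Step 6: enter (2,0), '.' pass, move up to (1,0)
Step 7: enter (1,0), '.' pass, move up to (0,0)
Step 8: enter (0,0), '<' forces up->left, move left to (0,-1)
Step 9: at (0,-1) — EXIT via left edge, pos 0

Answer: exits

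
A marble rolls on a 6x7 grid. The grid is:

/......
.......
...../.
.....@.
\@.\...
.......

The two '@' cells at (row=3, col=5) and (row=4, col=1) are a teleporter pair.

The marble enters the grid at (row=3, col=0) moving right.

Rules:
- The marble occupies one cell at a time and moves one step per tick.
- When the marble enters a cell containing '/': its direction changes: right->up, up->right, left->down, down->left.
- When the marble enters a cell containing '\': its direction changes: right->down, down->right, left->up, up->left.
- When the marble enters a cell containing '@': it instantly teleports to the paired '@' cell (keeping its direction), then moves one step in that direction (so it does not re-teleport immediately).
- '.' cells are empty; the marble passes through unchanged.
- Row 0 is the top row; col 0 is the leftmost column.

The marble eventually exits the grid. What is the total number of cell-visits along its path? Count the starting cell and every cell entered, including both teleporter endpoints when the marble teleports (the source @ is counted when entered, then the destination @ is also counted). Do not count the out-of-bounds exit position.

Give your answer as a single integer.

Step 1: enter (3,0), '.' pass, move right to (3,1)
Step 2: enter (3,1), '.' pass, move right to (3,2)
Step 3: enter (3,2), '.' pass, move right to (3,3)
Step 4: enter (3,3), '.' pass, move right to (3,4)
Step 5: enter (3,4), '.' pass, move right to (3,5)
Step 6: enter (3,5), '@' teleport (3,5)->(4,1), also enter (4,1), move right to (4,2)
Step 7: enter (4,2), '.' pass, move right to (4,3)
Step 8: enter (4,3), '\' deflects right->down, move down to (5,3)
Step 9: enter (5,3), '.' pass, move down to (6,3)
Step 10: at (6,3) — EXIT via bottom edge, pos 3
Path length (cell visits): 10

Answer: 10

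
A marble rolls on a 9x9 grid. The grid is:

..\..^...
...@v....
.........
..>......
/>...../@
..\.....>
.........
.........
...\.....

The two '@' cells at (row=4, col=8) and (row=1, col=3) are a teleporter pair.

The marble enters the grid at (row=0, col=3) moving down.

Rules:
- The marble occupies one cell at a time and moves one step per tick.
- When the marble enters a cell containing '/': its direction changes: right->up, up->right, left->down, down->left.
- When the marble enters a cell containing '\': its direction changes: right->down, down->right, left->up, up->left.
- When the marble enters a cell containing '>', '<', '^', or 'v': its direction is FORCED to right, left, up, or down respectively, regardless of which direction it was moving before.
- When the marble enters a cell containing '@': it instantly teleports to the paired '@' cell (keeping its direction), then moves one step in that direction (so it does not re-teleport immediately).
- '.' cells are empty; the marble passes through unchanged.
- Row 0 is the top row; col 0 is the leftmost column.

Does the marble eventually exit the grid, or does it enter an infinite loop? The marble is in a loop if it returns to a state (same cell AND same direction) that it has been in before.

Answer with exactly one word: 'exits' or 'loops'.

Answer: exits

Derivation:
Step 1: enter (0,3), '.' pass, move down to (1,3)
Step 2: enter (1,3), '@' teleport (1,3)->(4,8), also enter (4,8), move down to (5,8)
Step 3: enter (5,8), '>' forces down->right, move right to (5,9)
Step 4: at (5,9) — EXIT via right edge, pos 5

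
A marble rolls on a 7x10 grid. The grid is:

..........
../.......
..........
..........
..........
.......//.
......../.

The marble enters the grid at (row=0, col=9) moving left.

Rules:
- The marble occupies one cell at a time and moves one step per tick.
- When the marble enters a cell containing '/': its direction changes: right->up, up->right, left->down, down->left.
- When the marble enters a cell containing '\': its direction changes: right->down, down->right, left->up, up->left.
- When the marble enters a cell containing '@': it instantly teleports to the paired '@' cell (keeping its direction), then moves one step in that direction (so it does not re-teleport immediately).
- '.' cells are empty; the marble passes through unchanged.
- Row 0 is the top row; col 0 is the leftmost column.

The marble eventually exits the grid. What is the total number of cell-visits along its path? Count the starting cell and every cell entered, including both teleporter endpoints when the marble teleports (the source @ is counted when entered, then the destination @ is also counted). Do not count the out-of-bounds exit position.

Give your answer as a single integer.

Answer: 10

Derivation:
Step 1: enter (0,9), '.' pass, move left to (0,8)
Step 2: enter (0,8), '.' pass, move left to (0,7)
Step 3: enter (0,7), '.' pass, move left to (0,6)
Step 4: enter (0,6), '.' pass, move left to (0,5)
Step 5: enter (0,5), '.' pass, move left to (0,4)
Step 6: enter (0,4), '.' pass, move left to (0,3)
Step 7: enter (0,3), '.' pass, move left to (0,2)
Step 8: enter (0,2), '.' pass, move left to (0,1)
Step 9: enter (0,1), '.' pass, move left to (0,0)
Step 10: enter (0,0), '.' pass, move left to (0,-1)
Step 11: at (0,-1) — EXIT via left edge, pos 0
Path length (cell visits): 10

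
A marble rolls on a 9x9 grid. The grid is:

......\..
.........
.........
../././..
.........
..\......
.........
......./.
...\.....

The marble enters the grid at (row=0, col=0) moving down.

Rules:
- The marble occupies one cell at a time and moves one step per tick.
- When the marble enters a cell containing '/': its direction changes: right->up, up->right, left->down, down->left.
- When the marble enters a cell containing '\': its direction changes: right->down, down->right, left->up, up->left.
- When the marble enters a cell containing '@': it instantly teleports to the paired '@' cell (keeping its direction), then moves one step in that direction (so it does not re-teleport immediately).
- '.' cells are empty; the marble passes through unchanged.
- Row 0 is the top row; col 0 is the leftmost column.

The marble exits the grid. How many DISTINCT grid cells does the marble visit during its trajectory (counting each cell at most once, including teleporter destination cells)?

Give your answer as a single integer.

Step 1: enter (0,0), '.' pass, move down to (1,0)
Step 2: enter (1,0), '.' pass, move down to (2,0)
Step 3: enter (2,0), '.' pass, move down to (3,0)
Step 4: enter (3,0), '.' pass, move down to (4,0)
Step 5: enter (4,0), '.' pass, move down to (5,0)
Step 6: enter (5,0), '.' pass, move down to (6,0)
Step 7: enter (6,0), '.' pass, move down to (7,0)
Step 8: enter (7,0), '.' pass, move down to (8,0)
Step 9: enter (8,0), '.' pass, move down to (9,0)
Step 10: at (9,0) — EXIT via bottom edge, pos 0
Distinct cells visited: 9 (path length 9)

Answer: 9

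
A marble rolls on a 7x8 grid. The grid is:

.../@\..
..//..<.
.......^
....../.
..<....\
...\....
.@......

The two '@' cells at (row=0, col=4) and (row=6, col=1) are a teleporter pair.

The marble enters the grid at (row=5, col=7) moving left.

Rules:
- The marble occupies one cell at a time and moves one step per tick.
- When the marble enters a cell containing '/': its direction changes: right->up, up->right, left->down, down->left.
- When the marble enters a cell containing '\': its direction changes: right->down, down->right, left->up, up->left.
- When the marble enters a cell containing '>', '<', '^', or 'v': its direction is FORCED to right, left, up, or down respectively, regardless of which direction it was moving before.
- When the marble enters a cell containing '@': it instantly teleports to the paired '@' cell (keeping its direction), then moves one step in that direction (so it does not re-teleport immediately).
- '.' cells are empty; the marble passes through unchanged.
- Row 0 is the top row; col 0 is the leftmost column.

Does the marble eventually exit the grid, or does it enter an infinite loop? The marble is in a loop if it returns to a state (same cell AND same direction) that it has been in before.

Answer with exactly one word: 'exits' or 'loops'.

Answer: exits

Derivation:
Step 1: enter (5,7), '.' pass, move left to (5,6)
Step 2: enter (5,6), '.' pass, move left to (5,5)
Step 3: enter (5,5), '.' pass, move left to (5,4)
Step 4: enter (5,4), '.' pass, move left to (5,3)
Step 5: enter (5,3), '\' deflects left->up, move up to (4,3)
Step 6: enter (4,3), '.' pass, move up to (3,3)
Step 7: enter (3,3), '.' pass, move up to (2,3)
Step 8: enter (2,3), '.' pass, move up to (1,3)
Step 9: enter (1,3), '/' deflects up->right, move right to (1,4)
Step 10: enter (1,4), '.' pass, move right to (1,5)
Step 11: enter (1,5), '.' pass, move right to (1,6)
Step 12: enter (1,6), '<' forces right->left, move left to (1,5)
Step 13: enter (1,5), '.' pass, move left to (1,4)
Step 14: enter (1,4), '.' pass, move left to (1,3)
Step 15: enter (1,3), '/' deflects left->down, move down to (2,3)
Step 16: enter (2,3), '.' pass, move down to (3,3)
Step 17: enter (3,3), '.' pass, move down to (4,3)
Step 18: enter (4,3), '.' pass, move down to (5,3)
Step 19: enter (5,3), '\' deflects down->right, move right to (5,4)
Step 20: enter (5,4), '.' pass, move right to (5,5)
Step 21: enter (5,5), '.' pass, move right to (5,6)
Step 22: enter (5,6), '.' pass, move right to (5,7)
Step 23: enter (5,7), '.' pass, move right to (5,8)
Step 24: at (5,8) — EXIT via right edge, pos 5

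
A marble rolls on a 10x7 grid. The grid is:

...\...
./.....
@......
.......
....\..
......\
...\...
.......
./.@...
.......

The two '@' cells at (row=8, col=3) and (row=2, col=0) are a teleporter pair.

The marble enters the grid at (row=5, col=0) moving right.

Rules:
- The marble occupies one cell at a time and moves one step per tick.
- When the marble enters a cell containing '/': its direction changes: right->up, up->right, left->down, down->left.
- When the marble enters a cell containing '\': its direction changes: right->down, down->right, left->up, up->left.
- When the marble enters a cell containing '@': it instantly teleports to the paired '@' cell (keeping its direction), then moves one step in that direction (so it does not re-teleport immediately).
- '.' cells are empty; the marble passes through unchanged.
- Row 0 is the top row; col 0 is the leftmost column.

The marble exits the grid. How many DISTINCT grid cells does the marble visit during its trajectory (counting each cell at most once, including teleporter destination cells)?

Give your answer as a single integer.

Step 1: enter (5,0), '.' pass, move right to (5,1)
Step 2: enter (5,1), '.' pass, move right to (5,2)
Step 3: enter (5,2), '.' pass, move right to (5,3)
Step 4: enter (5,3), '.' pass, move right to (5,4)
Step 5: enter (5,4), '.' pass, move right to (5,5)
Step 6: enter (5,5), '.' pass, move right to (5,6)
Step 7: enter (5,6), '\' deflects right->down, move down to (6,6)
Step 8: enter (6,6), '.' pass, move down to (7,6)
Step 9: enter (7,6), '.' pass, move down to (8,6)
Step 10: enter (8,6), '.' pass, move down to (9,6)
Step 11: enter (9,6), '.' pass, move down to (10,6)
Step 12: at (10,6) — EXIT via bottom edge, pos 6
Distinct cells visited: 11 (path length 11)

Answer: 11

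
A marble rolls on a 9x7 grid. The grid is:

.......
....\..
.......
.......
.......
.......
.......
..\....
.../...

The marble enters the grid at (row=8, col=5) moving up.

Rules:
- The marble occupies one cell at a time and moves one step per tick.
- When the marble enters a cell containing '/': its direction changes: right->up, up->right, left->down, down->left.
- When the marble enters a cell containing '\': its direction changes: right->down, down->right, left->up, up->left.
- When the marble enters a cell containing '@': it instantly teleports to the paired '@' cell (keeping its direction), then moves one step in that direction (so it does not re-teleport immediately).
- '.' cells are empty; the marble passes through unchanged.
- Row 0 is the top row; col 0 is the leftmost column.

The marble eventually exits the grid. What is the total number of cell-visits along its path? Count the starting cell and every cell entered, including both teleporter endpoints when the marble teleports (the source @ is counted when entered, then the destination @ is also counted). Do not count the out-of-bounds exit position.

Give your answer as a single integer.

Step 1: enter (8,5), '.' pass, move up to (7,5)
Step 2: enter (7,5), '.' pass, move up to (6,5)
Step 3: enter (6,5), '.' pass, move up to (5,5)
Step 4: enter (5,5), '.' pass, move up to (4,5)
Step 5: enter (4,5), '.' pass, move up to (3,5)
Step 6: enter (3,5), '.' pass, move up to (2,5)
Step 7: enter (2,5), '.' pass, move up to (1,5)
Step 8: enter (1,5), '.' pass, move up to (0,5)
Step 9: enter (0,5), '.' pass, move up to (-1,5)
Step 10: at (-1,5) — EXIT via top edge, pos 5
Path length (cell visits): 9

Answer: 9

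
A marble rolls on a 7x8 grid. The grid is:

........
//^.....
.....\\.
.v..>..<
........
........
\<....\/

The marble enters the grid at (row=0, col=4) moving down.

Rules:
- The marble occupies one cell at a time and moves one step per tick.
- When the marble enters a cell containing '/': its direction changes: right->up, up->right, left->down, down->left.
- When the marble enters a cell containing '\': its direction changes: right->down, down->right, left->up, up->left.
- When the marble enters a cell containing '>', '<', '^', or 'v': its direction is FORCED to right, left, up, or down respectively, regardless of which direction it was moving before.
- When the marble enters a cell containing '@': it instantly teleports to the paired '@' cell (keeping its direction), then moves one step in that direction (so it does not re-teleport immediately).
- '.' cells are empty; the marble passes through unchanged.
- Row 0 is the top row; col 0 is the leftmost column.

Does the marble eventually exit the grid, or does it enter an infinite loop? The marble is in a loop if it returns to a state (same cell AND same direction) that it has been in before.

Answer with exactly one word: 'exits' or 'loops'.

Step 1: enter (0,4), '.' pass, move down to (1,4)
Step 2: enter (1,4), '.' pass, move down to (2,4)
Step 3: enter (2,4), '.' pass, move down to (3,4)
Step 4: enter (3,4), '>' forces down->right, move right to (3,5)
Step 5: enter (3,5), '.' pass, move right to (3,6)
Step 6: enter (3,6), '.' pass, move right to (3,7)
Step 7: enter (3,7), '<' forces right->left, move left to (3,6)
Step 8: enter (3,6), '.' pass, move left to (3,5)
Step 9: enter (3,5), '.' pass, move left to (3,4)
Step 10: enter (3,4), '>' forces left->right, move right to (3,5)
Step 11: at (3,5) dir=right — LOOP DETECTED (seen before)

Answer: loops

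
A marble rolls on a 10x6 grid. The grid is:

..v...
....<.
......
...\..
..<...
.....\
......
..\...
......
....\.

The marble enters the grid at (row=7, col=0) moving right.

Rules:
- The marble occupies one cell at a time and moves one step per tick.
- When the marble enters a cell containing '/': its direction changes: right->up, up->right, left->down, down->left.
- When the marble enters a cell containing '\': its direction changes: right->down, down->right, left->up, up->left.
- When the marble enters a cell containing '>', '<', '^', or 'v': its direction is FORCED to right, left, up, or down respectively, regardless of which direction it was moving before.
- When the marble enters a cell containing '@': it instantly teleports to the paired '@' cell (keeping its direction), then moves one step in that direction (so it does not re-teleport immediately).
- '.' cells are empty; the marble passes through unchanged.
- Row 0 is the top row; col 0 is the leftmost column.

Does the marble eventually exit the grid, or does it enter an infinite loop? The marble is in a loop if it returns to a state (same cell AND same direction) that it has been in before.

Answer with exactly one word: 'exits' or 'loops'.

Answer: exits

Derivation:
Step 1: enter (7,0), '.' pass, move right to (7,1)
Step 2: enter (7,1), '.' pass, move right to (7,2)
Step 3: enter (7,2), '\' deflects right->down, move down to (8,2)
Step 4: enter (8,2), '.' pass, move down to (9,2)
Step 5: enter (9,2), '.' pass, move down to (10,2)
Step 6: at (10,2) — EXIT via bottom edge, pos 2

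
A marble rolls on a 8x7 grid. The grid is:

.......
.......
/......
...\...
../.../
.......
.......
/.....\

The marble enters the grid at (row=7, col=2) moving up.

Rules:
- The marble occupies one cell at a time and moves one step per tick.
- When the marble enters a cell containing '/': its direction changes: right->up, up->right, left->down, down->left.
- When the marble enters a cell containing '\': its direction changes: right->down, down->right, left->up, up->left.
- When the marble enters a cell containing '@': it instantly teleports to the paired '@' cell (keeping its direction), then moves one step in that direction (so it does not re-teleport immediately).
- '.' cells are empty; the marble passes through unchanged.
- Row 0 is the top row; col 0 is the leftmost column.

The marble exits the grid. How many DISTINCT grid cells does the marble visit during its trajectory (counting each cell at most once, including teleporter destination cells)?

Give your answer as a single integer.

Step 1: enter (7,2), '.' pass, move up to (6,2)
Step 2: enter (6,2), '.' pass, move up to (5,2)
Step 3: enter (5,2), '.' pass, move up to (4,2)
Step 4: enter (4,2), '/' deflects up->right, move right to (4,3)
Step 5: enter (4,3), '.' pass, move right to (4,4)
Step 6: enter (4,4), '.' pass, move right to (4,5)
Step 7: enter (4,5), '.' pass, move right to (4,6)
Step 8: enter (4,6), '/' deflects right->up, move up to (3,6)
Step 9: enter (3,6), '.' pass, move up to (2,6)
Step 10: enter (2,6), '.' pass, move up to (1,6)
Step 11: enter (1,6), '.' pass, move up to (0,6)
Step 12: enter (0,6), '.' pass, move up to (-1,6)
Step 13: at (-1,6) — EXIT via top edge, pos 6
Distinct cells visited: 12 (path length 12)

Answer: 12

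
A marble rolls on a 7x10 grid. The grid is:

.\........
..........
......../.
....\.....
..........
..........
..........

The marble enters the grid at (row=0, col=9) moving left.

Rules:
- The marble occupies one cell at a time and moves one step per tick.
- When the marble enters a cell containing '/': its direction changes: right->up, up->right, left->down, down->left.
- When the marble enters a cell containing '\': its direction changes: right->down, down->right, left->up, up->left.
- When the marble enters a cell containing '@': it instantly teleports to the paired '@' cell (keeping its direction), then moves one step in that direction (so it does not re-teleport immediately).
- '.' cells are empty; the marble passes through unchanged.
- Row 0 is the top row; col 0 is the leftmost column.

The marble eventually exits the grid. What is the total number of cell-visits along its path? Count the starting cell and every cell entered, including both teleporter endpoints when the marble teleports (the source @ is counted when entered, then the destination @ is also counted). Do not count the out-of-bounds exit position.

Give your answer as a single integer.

Answer: 9

Derivation:
Step 1: enter (0,9), '.' pass, move left to (0,8)
Step 2: enter (0,8), '.' pass, move left to (0,7)
Step 3: enter (0,7), '.' pass, move left to (0,6)
Step 4: enter (0,6), '.' pass, move left to (0,5)
Step 5: enter (0,5), '.' pass, move left to (0,4)
Step 6: enter (0,4), '.' pass, move left to (0,3)
Step 7: enter (0,3), '.' pass, move left to (0,2)
Step 8: enter (0,2), '.' pass, move left to (0,1)
Step 9: enter (0,1), '\' deflects left->up, move up to (-1,1)
Step 10: at (-1,1) — EXIT via top edge, pos 1
Path length (cell visits): 9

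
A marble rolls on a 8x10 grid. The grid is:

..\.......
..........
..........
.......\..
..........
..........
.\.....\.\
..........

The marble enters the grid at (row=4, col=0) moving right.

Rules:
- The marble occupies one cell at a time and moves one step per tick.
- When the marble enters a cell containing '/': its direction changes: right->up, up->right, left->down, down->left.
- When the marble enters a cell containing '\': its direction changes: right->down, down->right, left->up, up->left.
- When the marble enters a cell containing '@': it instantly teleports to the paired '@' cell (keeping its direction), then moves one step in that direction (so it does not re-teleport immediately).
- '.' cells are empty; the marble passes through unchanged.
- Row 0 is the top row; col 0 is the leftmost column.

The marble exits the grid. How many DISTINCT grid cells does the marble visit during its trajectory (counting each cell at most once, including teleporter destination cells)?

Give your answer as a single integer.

Step 1: enter (4,0), '.' pass, move right to (4,1)
Step 2: enter (4,1), '.' pass, move right to (4,2)
Step 3: enter (4,2), '.' pass, move right to (4,3)
Step 4: enter (4,3), '.' pass, move right to (4,4)
Step 5: enter (4,4), '.' pass, move right to (4,5)
Step 6: enter (4,5), '.' pass, move right to (4,6)
Step 7: enter (4,6), '.' pass, move right to (4,7)
Step 8: enter (4,7), '.' pass, move right to (4,8)
Step 9: enter (4,8), '.' pass, move right to (4,9)
Step 10: enter (4,9), '.' pass, move right to (4,10)
Step 11: at (4,10) — EXIT via right edge, pos 4
Distinct cells visited: 10 (path length 10)

Answer: 10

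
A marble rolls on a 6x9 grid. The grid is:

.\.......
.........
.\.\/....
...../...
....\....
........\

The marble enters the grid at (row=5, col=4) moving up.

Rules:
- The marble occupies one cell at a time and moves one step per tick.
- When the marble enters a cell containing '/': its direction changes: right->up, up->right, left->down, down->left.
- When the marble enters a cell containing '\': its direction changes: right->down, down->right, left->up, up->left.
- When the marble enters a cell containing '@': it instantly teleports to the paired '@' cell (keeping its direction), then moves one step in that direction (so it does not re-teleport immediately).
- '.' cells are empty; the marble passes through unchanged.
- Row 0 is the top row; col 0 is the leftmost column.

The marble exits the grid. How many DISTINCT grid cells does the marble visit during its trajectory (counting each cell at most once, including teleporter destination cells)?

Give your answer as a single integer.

Step 1: enter (5,4), '.' pass, move up to (4,4)
Step 2: enter (4,4), '\' deflects up->left, move left to (4,3)
Step 3: enter (4,3), '.' pass, move left to (4,2)
Step 4: enter (4,2), '.' pass, move left to (4,1)
Step 5: enter (4,1), '.' pass, move left to (4,0)
Step 6: enter (4,0), '.' pass, move left to (4,-1)
Step 7: at (4,-1) — EXIT via left edge, pos 4
Distinct cells visited: 6 (path length 6)

Answer: 6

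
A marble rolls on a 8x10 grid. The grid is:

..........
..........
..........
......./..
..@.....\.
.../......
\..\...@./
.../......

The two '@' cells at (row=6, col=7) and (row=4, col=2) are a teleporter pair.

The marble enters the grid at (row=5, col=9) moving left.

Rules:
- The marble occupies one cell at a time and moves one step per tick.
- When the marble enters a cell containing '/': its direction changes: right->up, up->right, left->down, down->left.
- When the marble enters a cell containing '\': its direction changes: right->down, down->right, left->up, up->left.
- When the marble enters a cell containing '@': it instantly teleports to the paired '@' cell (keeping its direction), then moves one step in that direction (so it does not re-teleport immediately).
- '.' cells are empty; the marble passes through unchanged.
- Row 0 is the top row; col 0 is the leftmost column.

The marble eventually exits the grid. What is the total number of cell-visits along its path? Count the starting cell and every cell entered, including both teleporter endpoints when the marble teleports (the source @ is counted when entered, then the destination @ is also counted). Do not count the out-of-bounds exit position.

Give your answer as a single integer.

Step 1: enter (5,9), '.' pass, move left to (5,8)
Step 2: enter (5,8), '.' pass, move left to (5,7)
Step 3: enter (5,7), '.' pass, move left to (5,6)
Step 4: enter (5,6), '.' pass, move left to (5,5)
Step 5: enter (5,5), '.' pass, move left to (5,4)
Step 6: enter (5,4), '.' pass, move left to (5,3)
Step 7: enter (5,3), '/' deflects left->down, move down to (6,3)
Step 8: enter (6,3), '\' deflects down->right, move right to (6,4)
Step 9: enter (6,4), '.' pass, move right to (6,5)
Step 10: enter (6,5), '.' pass, move right to (6,6)
Step 11: enter (6,6), '.' pass, move right to (6,7)
Step 12: enter (6,7), '@' teleport (6,7)->(4,2), also enter (4,2), move right to (4,3)
Step 13: enter (4,3), '.' pass, move right to (4,4)
Step 14: enter (4,4), '.' pass, move right to (4,5)
Step 15: enter (4,5), '.' pass, move right to (4,6)
Step 16: enter (4,6), '.' pass, move right to (4,7)
Step 17: enter (4,7), '.' pass, move right to (4,8)
Step 18: enter (4,8), '\' deflects right->down, move down to (5,8)
Step 19: enter (5,8), '.' pass, move down to (6,8)
Step 20: enter (6,8), '.' pass, move down to (7,8)
Step 21: enter (7,8), '.' pass, move down to (8,8)
Step 22: at (8,8) — EXIT via bottom edge, pos 8
Path length (cell visits): 22

Answer: 22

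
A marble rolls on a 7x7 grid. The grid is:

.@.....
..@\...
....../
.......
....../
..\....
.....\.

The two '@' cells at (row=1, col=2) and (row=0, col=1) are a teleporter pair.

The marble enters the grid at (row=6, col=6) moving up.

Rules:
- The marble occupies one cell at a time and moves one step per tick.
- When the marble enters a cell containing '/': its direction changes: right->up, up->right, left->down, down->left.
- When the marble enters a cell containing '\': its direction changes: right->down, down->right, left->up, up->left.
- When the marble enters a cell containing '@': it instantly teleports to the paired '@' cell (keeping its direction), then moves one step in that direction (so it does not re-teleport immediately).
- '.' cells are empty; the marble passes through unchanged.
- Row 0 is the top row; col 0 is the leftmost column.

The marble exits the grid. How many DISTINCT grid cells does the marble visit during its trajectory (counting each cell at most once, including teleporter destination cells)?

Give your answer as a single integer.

Step 1: enter (6,6), '.' pass, move up to (5,6)
Step 2: enter (5,6), '.' pass, move up to (4,6)
Step 3: enter (4,6), '/' deflects up->right, move right to (4,7)
Step 4: at (4,7) — EXIT via right edge, pos 4
Distinct cells visited: 3 (path length 3)

Answer: 3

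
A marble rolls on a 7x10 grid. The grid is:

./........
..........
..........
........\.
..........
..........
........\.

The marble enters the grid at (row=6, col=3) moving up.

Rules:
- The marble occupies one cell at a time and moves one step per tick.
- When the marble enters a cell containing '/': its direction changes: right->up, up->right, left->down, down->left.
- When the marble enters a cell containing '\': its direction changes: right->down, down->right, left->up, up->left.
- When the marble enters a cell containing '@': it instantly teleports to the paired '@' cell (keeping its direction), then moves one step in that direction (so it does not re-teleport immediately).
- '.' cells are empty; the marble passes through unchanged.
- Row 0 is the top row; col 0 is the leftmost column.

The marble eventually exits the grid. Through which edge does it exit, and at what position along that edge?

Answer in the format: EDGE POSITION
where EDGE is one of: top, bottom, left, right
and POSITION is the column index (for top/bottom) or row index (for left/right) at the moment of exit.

Step 1: enter (6,3), '.' pass, move up to (5,3)
Step 2: enter (5,3), '.' pass, move up to (4,3)
Step 3: enter (4,3), '.' pass, move up to (3,3)
Step 4: enter (3,3), '.' pass, move up to (2,3)
Step 5: enter (2,3), '.' pass, move up to (1,3)
Step 6: enter (1,3), '.' pass, move up to (0,3)
Step 7: enter (0,3), '.' pass, move up to (-1,3)
Step 8: at (-1,3) — EXIT via top edge, pos 3

Answer: top 3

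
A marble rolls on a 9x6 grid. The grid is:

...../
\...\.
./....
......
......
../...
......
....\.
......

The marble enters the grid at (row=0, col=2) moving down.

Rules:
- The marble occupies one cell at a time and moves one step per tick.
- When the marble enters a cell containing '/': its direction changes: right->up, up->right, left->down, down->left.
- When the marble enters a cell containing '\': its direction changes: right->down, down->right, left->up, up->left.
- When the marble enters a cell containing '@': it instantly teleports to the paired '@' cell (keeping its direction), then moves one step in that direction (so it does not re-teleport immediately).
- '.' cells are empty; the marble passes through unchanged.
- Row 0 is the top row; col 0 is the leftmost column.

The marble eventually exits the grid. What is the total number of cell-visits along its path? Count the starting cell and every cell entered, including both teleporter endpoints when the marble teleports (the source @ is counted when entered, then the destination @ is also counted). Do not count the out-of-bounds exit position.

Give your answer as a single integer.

Step 1: enter (0,2), '.' pass, move down to (1,2)
Step 2: enter (1,2), '.' pass, move down to (2,2)
Step 3: enter (2,2), '.' pass, move down to (3,2)
Step 4: enter (3,2), '.' pass, move down to (4,2)
Step 5: enter (4,2), '.' pass, move down to (5,2)
Step 6: enter (5,2), '/' deflects down->left, move left to (5,1)
Step 7: enter (5,1), '.' pass, move left to (5,0)
Step 8: enter (5,0), '.' pass, move left to (5,-1)
Step 9: at (5,-1) — EXIT via left edge, pos 5
Path length (cell visits): 8

Answer: 8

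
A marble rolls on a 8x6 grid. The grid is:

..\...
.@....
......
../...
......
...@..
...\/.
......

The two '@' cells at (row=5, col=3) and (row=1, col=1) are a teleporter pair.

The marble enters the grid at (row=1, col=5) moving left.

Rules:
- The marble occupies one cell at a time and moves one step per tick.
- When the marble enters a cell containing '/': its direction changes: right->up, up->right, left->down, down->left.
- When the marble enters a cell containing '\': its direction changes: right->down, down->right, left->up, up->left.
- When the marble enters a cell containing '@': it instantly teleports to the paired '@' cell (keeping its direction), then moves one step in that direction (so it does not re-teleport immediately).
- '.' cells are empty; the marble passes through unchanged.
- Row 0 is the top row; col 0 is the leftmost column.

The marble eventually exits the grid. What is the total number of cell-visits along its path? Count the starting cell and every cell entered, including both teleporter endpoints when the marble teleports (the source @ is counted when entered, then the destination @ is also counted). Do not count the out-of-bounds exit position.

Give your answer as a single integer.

Step 1: enter (1,5), '.' pass, move left to (1,4)
Step 2: enter (1,4), '.' pass, move left to (1,3)
Step 3: enter (1,3), '.' pass, move left to (1,2)
Step 4: enter (1,2), '.' pass, move left to (1,1)
Step 5: enter (1,1), '@' teleport (1,1)->(5,3), also enter (5,3), move left to (5,2)
Step 6: enter (5,2), '.' pass, move left to (5,1)
Step 7: enter (5,1), '.' pass, move left to (5,0)
Step 8: enter (5,0), '.' pass, move left to (5,-1)
Step 9: at (5,-1) — EXIT via left edge, pos 5
Path length (cell visits): 9

Answer: 9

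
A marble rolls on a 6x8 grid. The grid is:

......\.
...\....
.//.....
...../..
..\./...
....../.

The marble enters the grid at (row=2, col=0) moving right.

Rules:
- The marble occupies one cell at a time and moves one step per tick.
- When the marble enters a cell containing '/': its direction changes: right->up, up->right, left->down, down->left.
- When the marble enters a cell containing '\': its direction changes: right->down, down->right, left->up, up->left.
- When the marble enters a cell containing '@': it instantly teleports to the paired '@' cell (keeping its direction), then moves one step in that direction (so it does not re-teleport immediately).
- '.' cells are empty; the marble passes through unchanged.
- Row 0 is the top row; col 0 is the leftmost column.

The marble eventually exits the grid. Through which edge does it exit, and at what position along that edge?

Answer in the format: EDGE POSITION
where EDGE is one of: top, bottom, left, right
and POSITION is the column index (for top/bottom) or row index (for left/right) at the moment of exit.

Step 1: enter (2,0), '.' pass, move right to (2,1)
Step 2: enter (2,1), '/' deflects right->up, move up to (1,1)
Step 3: enter (1,1), '.' pass, move up to (0,1)
Step 4: enter (0,1), '.' pass, move up to (-1,1)
Step 5: at (-1,1) — EXIT via top edge, pos 1

Answer: top 1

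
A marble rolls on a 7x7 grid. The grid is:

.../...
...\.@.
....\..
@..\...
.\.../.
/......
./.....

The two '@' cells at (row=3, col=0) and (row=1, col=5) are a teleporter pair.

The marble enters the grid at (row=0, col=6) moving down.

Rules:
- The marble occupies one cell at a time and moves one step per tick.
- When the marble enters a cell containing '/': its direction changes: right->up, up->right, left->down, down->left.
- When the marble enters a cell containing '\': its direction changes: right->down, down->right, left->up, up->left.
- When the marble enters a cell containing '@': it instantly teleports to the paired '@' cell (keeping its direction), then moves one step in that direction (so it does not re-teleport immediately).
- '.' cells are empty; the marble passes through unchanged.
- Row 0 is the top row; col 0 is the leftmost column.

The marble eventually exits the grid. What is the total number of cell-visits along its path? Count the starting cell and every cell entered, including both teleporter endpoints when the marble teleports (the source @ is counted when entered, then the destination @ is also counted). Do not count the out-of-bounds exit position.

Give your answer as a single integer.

Answer: 7

Derivation:
Step 1: enter (0,6), '.' pass, move down to (1,6)
Step 2: enter (1,6), '.' pass, move down to (2,6)
Step 3: enter (2,6), '.' pass, move down to (3,6)
Step 4: enter (3,6), '.' pass, move down to (4,6)
Step 5: enter (4,6), '.' pass, move down to (5,6)
Step 6: enter (5,6), '.' pass, move down to (6,6)
Step 7: enter (6,6), '.' pass, move down to (7,6)
Step 8: at (7,6) — EXIT via bottom edge, pos 6
Path length (cell visits): 7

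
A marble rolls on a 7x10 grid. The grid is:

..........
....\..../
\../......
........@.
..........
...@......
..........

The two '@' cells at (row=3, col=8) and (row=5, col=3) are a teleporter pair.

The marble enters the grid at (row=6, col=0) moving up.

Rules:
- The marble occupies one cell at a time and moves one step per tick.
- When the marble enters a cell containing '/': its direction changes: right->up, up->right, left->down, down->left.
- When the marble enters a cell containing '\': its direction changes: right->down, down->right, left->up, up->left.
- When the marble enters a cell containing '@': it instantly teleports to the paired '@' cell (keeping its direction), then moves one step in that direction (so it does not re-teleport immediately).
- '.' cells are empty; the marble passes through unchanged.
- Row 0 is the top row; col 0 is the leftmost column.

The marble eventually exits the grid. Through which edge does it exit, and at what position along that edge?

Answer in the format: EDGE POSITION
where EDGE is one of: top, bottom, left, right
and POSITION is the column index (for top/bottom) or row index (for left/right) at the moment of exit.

Answer: left 2

Derivation:
Step 1: enter (6,0), '.' pass, move up to (5,0)
Step 2: enter (5,0), '.' pass, move up to (4,0)
Step 3: enter (4,0), '.' pass, move up to (3,0)
Step 4: enter (3,0), '.' pass, move up to (2,0)
Step 5: enter (2,0), '\' deflects up->left, move left to (2,-1)
Step 6: at (2,-1) — EXIT via left edge, pos 2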